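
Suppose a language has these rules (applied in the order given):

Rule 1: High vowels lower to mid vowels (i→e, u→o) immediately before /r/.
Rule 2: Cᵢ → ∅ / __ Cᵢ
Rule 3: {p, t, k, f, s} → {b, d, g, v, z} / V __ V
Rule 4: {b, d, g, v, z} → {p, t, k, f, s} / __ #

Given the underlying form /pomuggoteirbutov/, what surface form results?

Rule 1 (pre-rhotic lowering): /i/ is a high vowel immediately before /r/, so it lowers to [e]. /pomuggoteirbutov/ → pomuggoteerbutov.
Rule 2 (degemination): /gg/ is a geminate; the first /g/ deletes. /pomuggoteerbutov/ → pomugoteerbutov.
Rule 3 (intervocalic voicing): /t/ is a voiceless obstruent between vowels /o/ and /e/, so it voices to [d]. /t/ is a voiceless obstruent between vowels /u/ and /o/, so it voices to [d]. /pomugoteerbutov/ → pomugodeerbudov.
Rule 4 (final devoicing): /v/ is a voiced obstruent in word-final position, so it devoices to [f]. /pomugodeerbudov/ → pomugodeerbudof.

pomugodeerbudof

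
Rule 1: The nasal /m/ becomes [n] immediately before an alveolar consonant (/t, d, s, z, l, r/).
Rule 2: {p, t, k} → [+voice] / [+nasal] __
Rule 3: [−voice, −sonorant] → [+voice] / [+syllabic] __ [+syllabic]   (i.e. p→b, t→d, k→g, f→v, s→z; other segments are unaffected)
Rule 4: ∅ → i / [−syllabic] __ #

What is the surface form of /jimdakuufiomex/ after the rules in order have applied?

jindaguuviomexi

Rule 1 (nasal place assimilation): /m/ precedes the alveolar consonant /d/, so it assimilates in place to [n]. /jimdakuufiomex/ → jindakuufiomex.
Rule 2 (post-nasal voicing): no segment meets the environment; /jindakuufiomex/ is unchanged.
Rule 3 (intervocalic voicing): /k/ is a voiceless obstruent between vowels /a/ and /u/, so it voices to [g]. /f/ is a voiceless obstruent between vowels /u/ and /i/, so it voices to [v]. /jindakuufiomex/ → jindaguuviomex.
Rule 4 (final i-epenthesis): the form ends in the consonant /x/, so [i] is inserted word-finally. /jindaguuviomex/ → jindaguuviomexi.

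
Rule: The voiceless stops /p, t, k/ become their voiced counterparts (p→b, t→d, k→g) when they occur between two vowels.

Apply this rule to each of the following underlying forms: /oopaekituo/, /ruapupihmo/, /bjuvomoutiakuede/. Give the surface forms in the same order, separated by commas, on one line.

oobaegiduo, ruabubihmo, bjuvomoudiaguede

/oopaekituo/: /p/ is a voiceless stop between vowels /o/ and /a/, so it voices to [b]. /k/ is a voiceless stop between vowels /e/ and /i/, so it voices to [g]. /t/ is a voiceless stop between vowels /i/ and /u/, so it voices to [d]. → [oobaegiduo].
/ruapupihmo/: /p/ is a voiceless stop between vowels /a/ and /u/, so it voices to [b]. /p/ is a voiceless stop between vowels /u/ and /i/, so it voices to [b]. → [ruabubihmo].
/bjuvomoutiakuede/: /t/ is a voiceless stop between vowels /u/ and /i/, so it voices to [d]. /k/ is a voiceless stop between vowels /a/ and /u/, so it voices to [g]. → [bjuvomoudiaguede].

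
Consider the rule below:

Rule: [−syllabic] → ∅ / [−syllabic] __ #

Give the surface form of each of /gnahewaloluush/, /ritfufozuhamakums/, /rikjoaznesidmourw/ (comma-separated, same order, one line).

/gnahewaloluush/: /h/ is the second consonant of a word-final cluster /sh/, so it deletes. → [gnahewaloluus].
/ritfufozuhamakums/: /s/ is the second consonant of a word-final cluster /ms/, so it deletes. → [ritfufozuhamakum].
/rikjoaznesidmourw/: /w/ is the second consonant of a word-final cluster /rw/, so it deletes. → [rikjoaznesidmour].

gnahewaloluus, ritfufozuhamakum, rikjoaznesidmour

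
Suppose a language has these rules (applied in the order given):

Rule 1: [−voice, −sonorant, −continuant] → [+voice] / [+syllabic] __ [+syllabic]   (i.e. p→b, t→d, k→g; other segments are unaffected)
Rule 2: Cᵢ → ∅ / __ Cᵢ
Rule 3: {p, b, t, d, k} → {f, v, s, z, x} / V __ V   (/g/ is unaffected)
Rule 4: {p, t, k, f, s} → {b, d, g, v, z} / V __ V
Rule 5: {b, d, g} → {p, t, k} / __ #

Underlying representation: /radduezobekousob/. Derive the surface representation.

razuezovegouzop

Rule 1 (intervocalic voicing): /k/ is a voiceless stop between vowels /e/ and /o/, so it voices to [g]. /radduezobekousob/ → radduezobegousob.
Rule 2 (degemination): /dd/ is a geminate; the first /d/ deletes. /radduezobegousob/ → raduezobegousob.
Rule 3 (intervocalic spirantization): /d/ is a stop between vowels /a/ and /u/, so it spirantizes to the fricative [z]. /b/ is a stop between vowels /o/ and /e/, so it spirantizes to the fricative [v]. /raduezobegousob/ → razuezovegousob.
Rule 4 (intervocalic voicing): /s/ is a voiceless obstruent between vowels /u/ and /o/, so it voices to [z]. /razuezovegousob/ → razuezovegouzob.
Rule 5 (final devoicing): /b/ is a voiced stop in word-final position, so it devoices to [p]. /razuezovegouzob/ → razuezovegouzop.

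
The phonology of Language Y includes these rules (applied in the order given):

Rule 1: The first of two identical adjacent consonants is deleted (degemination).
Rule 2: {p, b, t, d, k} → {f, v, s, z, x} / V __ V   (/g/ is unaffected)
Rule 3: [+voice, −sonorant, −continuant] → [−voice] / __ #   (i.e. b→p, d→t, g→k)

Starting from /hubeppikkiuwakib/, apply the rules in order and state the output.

Rule 1 (degemination): /pp/ is a geminate; the first /p/ deletes. /kk/ is a geminate; the first /k/ deletes. /hubeppikkiuwakib/ → hubepikiuwakib.
Rule 2 (intervocalic spirantization): /b/ is a stop between vowels /u/ and /e/, so it spirantizes to the fricative [v]. /p/ is a stop between vowels /e/ and /i/, so it spirantizes to the fricative [f]. /k/ is a stop between vowels /i/ and /i/, so it spirantizes to the fricative [x]. /k/ is a stop between vowels /a/ and /i/, so it spirantizes to the fricative [x]. /hubepikiuwakib/ → huvefixiuwaxib.
Rule 3 (final devoicing): /b/ is a voiced stop in word-final position, so it devoices to [p]. /huvefixiuwaxib/ → huvefixiuwaxip.

huvefixiuwaxip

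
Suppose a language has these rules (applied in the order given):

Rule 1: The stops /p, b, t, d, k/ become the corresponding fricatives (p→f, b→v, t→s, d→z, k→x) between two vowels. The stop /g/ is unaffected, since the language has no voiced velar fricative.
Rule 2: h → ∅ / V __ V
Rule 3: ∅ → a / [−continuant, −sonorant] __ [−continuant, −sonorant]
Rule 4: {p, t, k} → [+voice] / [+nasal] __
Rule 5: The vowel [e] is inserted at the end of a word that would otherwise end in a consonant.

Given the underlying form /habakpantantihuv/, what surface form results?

havakapandandiuve

Rule 1 (intervocalic spirantization): /b/ is a stop between vowels /a/ and /a/, so it spirantizes to the fricative [v]. /habakpantantihuv/ → havakpantantihuv.
Rule 2 (intervocalic h-deletion): /h/ occurs between vowels /i/ and /u/, so it deletes. /havakpantantihuv/ → havakpantantiuv.
Rule 3 (stop-cluster a-epenthesis): /k/ and /p/ form a stop–stop cluster, so [a] is inserted between them. /havakpantantiuv/ → havakapantantiuv.
Rule 4 (post-nasal voicing): /t/ is a voiceless stop immediately after the nasal /n/, so it voices to [d]. /t/ is a voiceless stop immediately after the nasal /n/, so it voices to [d]. /havakapantantiuv/ → havakapandandiuv.
Rule 5 (final e-epenthesis): the form ends in the consonant /v/, so [e] is inserted word-finally. /havakapandandiuv/ → havakapandandiuve.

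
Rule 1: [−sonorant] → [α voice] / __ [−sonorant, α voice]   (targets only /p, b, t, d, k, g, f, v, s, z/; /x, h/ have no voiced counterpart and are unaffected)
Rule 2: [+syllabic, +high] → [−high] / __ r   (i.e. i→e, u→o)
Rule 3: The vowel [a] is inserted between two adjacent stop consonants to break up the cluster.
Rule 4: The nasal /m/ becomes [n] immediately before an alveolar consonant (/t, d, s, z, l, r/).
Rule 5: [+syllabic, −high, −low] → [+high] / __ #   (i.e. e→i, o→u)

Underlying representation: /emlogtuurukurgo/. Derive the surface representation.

Rule 1 (regressive voicing assimilation): /g/ precedes the voiceless obstruent /t/, so it devoices to [k] by assimilation. /emlogtuurukurgo/ → emloktuurukurgo.
Rule 2 (pre-rhotic lowering): /u/ is a high vowel immediately before /r/, so it lowers to [o]. /u/ is a high vowel immediately before /r/, so it lowers to [o]. /emloktuurukurgo/ → emloktuorukorgo.
Rule 3 (stop-cluster a-epenthesis): /k/ and /t/ form a stop–stop cluster, so [a] is inserted between them. /emloktuorukorgo/ → emlokatuorukorgo.
Rule 4 (nasal place assimilation): /m/ precedes the alveolar consonant /l/, so it assimilates in place to [n]. /emlokatuorukorgo/ → enlokatuorukorgo.
Rule 5 (final vowel raising): /o/ is a mid vowel in word-final position, so it raises to [u]. /enlokatuorukorgo/ → enlokatuorukorgu.

enlokatuorukorgu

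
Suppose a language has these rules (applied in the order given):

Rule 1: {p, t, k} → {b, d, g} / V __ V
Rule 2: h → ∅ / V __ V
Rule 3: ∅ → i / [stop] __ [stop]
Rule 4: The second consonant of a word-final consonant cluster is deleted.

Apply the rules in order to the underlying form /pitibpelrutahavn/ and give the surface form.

pidibipelrudaav

Rule 1 (intervocalic voicing): /t/ is a voiceless stop between vowels /i/ and /i/, so it voices to [d]. /t/ is a voiceless stop between vowels /u/ and /a/, so it voices to [d]. /pitibpelrutahavn/ → pidibpelrudahavn.
Rule 2 (intervocalic h-deletion): /h/ occurs between vowels /a/ and /a/, so it deletes. /pidibpelrudahavn/ → pidibpelrudaavn.
Rule 3 (stop-cluster i-epenthesis): /b/ and /p/ form a stop–stop cluster, so [i] is inserted between them. /pidibpelrudaavn/ → pidibipelrudaavn.
Rule 4 (final cluster simplification): /n/ is the second consonant of a word-final cluster /vn/, so it deletes. /pidibipelrudaavn/ → pidibipelrudaav.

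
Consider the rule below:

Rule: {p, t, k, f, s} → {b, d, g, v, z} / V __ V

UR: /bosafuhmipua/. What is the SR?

/s/ is a voiceless obstruent between vowels /o/ and /a/, so it voices to [z].
/f/ is a voiceless obstruent between vowels /a/ and /u/, so it voices to [v].
/p/ is a voiceless obstruent between vowels /i/ and /u/, so it voices to [b].
Surface form: [bozavuhmibua].

bozavuhmibua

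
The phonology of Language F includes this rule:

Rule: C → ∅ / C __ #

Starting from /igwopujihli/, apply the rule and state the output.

igwopujihli

No segment of /igwopujihli/ meets the structural description of the rule, so the form surfaces unchanged.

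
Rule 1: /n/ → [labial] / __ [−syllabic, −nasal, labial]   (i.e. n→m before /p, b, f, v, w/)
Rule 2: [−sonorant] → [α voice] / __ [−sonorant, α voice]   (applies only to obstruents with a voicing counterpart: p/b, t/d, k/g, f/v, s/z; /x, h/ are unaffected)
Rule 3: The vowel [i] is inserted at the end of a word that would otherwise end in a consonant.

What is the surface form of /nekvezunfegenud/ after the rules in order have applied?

Rule 1 (nasal place assimilation): /n/ precedes the labial consonant /f/, so it assimilates in place to [m]. /nekvezunfegenud/ → nekvezumfegenud.
Rule 2 (regressive voicing assimilation): /k/ precedes the voiced obstruent /v/, so it voices to [g] by assimilation. /nekvezumfegenud/ → negvezumfegenud.
Rule 3 (final i-epenthesis): the form ends in the consonant /d/, so [i] is inserted word-finally. /negvezumfegenud/ → negvezumfegenudi.

negvezumfegenudi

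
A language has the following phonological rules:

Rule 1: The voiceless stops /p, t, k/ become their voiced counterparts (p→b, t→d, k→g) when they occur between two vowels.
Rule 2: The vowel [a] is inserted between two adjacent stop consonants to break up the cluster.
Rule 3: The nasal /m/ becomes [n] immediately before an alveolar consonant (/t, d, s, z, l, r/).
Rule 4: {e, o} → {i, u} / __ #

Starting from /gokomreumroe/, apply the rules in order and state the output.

Rule 1 (intervocalic voicing): /k/ is a voiceless stop between vowels /o/ and /o/, so it voices to [g]. /gokomreumroe/ → gogomreumroe.
Rule 2 (stop-cluster a-epenthesis): no segment meets the environment; /gogomreumroe/ is unchanged.
Rule 3 (nasal place assimilation): /m/ precedes the alveolar consonant /r/, so it assimilates in place to [n]. /m/ precedes the alveolar consonant /r/, so it assimilates in place to [n]. /gogomreumroe/ → gogonreunroe.
Rule 4 (final vowel raising): /e/ is a mid vowel in word-final position, so it raises to [i]. /gogonreunroe/ → gogonreunroi.

gogonreunroi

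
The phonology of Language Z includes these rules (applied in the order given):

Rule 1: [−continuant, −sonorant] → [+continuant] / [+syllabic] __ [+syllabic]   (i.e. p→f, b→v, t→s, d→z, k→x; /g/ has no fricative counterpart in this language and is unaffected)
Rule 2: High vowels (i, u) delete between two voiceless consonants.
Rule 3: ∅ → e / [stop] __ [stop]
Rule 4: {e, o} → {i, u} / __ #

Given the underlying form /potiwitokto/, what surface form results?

posiwisoketu

Rule 1 (intervocalic spirantization): /t/ is a stop between vowels /o/ and /i/, so it spirantizes to the fricative [s]. /t/ is a stop between vowels /i/ and /o/, so it spirantizes to the fricative [s]. /potiwitokto/ → posiwisokto.
Rule 2 (high vowel syncope): no segment meets the environment; /posiwisokto/ is unchanged.
Rule 3 (stop-cluster e-epenthesis): /k/ and /t/ form a stop–stop cluster, so [e] is inserted between them. /posiwisokto/ → posiwisoketo.
Rule 4 (final vowel raising): /o/ is a mid vowel in word-final position, so it raises to [u]. /posiwisoketo/ → posiwisoketu.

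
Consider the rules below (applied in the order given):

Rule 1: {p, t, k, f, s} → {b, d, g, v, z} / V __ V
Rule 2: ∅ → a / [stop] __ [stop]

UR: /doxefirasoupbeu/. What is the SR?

Rule 1 (intervocalic voicing): /f/ is a voiceless obstruent between vowels /e/ and /i/, so it voices to [v]. /s/ is a voiceless obstruent between vowels /a/ and /o/, so it voices to [z]. /doxefirasoupbeu/ → doxevirazoupbeu.
Rule 2 (stop-cluster a-epenthesis): /p/ and /b/ form a stop–stop cluster, so [a] is inserted between them. /doxevirazoupbeu/ → doxevirazoupabeu.

doxevirazoupabeu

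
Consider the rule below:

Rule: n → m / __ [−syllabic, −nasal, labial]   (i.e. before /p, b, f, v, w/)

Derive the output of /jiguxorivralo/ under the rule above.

No segment of /jiguxorivralo/ meets the structural description of the rule, so the form surfaces unchanged.

jiguxorivralo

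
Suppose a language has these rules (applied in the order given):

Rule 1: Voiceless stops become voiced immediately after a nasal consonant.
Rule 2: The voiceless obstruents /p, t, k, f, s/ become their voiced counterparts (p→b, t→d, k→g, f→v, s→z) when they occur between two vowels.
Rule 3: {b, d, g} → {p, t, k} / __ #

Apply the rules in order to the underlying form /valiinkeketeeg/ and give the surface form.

Rule 1 (post-nasal voicing): /k/ is a voiceless stop immediately after the nasal /n/, so it voices to [g]. /valiinkeketeeg/ → valiingeketeeg.
Rule 2 (intervocalic voicing): /k/ is a voiceless obstruent between vowels /e/ and /e/, so it voices to [g]. /t/ is a voiceless obstruent between vowels /e/ and /e/, so it voices to [d]. /valiingeketeeg/ → valiingegedeeg.
Rule 3 (final devoicing): /g/ is a voiced stop in word-final position, so it devoices to [k]. /valiingegedeeg/ → valiingegedeek.

valiingegedeek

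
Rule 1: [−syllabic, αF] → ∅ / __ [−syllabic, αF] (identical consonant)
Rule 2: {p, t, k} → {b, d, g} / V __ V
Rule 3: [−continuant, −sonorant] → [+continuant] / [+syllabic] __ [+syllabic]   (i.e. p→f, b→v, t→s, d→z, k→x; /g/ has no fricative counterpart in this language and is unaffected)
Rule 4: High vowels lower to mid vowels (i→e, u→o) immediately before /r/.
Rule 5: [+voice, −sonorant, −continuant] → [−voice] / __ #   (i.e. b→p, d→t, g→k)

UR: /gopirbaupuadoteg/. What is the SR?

Rule 1 (degemination): no segment meets the environment; /gopirbaupuadoteg/ is unchanged.
Rule 2 (intervocalic voicing): /p/ is a voiceless stop between vowels /o/ and /i/, so it voices to [b]. /p/ is a voiceless stop between vowels /u/ and /u/, so it voices to [b]. /t/ is a voiceless stop between vowels /o/ and /e/, so it voices to [d]. /gopirbaupuadoteg/ → gobirbaubuadodeg.
Rule 3 (intervocalic spirantization): /b/ is a stop between vowels /o/ and /i/, so it spirantizes to the fricative [v]. /b/ is a stop between vowels /u/ and /u/, so it spirantizes to the fricative [v]. /d/ is a stop between vowels /a/ and /o/, so it spirantizes to the fricative [z]. /d/ is a stop between vowels /o/ and /e/, so it spirantizes to the fricative [z]. /gobirbaubuadodeg/ → govirbauvuazozeg.
Rule 4 (pre-rhotic lowering): /i/ is a high vowel immediately before /r/, so it lowers to [e]. /govirbauvuazozeg/ → goverbauvuazozeg.
Rule 5 (final devoicing): /g/ is a voiced stop in word-final position, so it devoices to [k]. /goverbauvuazozeg/ → goverbauvuazozek.

goverbauvuazozek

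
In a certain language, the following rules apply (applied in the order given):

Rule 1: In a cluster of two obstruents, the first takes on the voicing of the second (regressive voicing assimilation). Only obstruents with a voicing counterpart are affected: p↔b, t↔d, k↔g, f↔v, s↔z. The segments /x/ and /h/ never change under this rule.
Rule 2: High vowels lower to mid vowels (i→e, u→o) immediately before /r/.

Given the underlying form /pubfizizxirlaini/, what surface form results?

Rule 1 (regressive voicing assimilation): /b/ precedes the voiceless obstruent /f/, so it devoices to [p] by assimilation. /z/ precedes the voiceless obstruent /x/, so it devoices to [s] by assimilation. /pubfizizxirlaini/ → pupfizisxirlaini.
Rule 2 (pre-rhotic lowering): /i/ is a high vowel immediately before /r/, so it lowers to [e]. /pupfizisxirlaini/ → pupfizisxerlaini.

pupfizisxerlaini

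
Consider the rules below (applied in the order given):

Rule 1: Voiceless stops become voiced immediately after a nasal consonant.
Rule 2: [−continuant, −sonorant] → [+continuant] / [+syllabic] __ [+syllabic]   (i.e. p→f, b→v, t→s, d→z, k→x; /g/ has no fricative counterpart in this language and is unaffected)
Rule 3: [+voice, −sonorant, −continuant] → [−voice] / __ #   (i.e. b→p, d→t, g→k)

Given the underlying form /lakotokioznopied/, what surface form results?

laxosoxioznofiet

Rule 1 (post-nasal voicing): no segment meets the environment; /lakotokioznopied/ is unchanged.
Rule 2 (intervocalic spirantization): /k/ is a stop between vowels /a/ and /o/, so it spirantizes to the fricative [x]. /t/ is a stop between vowels /o/ and /o/, so it spirantizes to the fricative [s]. /k/ is a stop between vowels /o/ and /i/, so it spirantizes to the fricative [x]. /p/ is a stop between vowels /o/ and /i/, so it spirantizes to the fricative [f]. /lakotokioznopied/ → laxosoxioznofied.
Rule 3 (final devoicing): /d/ is a voiced stop in word-final position, so it devoices to [t]. /laxosoxioznofied/ → laxosoxioznofiet.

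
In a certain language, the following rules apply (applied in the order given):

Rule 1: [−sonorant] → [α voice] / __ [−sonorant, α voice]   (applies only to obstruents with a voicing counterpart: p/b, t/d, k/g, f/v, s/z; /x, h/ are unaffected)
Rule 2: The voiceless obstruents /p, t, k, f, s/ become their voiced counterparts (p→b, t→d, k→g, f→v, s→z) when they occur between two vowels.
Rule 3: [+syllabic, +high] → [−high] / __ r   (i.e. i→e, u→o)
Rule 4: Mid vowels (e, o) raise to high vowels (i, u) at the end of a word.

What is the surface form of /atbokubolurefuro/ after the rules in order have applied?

adbogubolorevoru

Rule 1 (regressive voicing assimilation): /t/ precedes the voiced obstruent /b/, so it voices to [d] by assimilation. /atbokubolurefuro/ → adbokubolurefuro.
Rule 2 (intervocalic voicing): /k/ is a voiceless obstruent between vowels /o/ and /u/, so it voices to [g]. /f/ is a voiceless obstruent between vowels /e/ and /u/, so it voices to [v]. /adbokubolurefuro/ → adbogubolurevuro.
Rule 3 (pre-rhotic lowering): /u/ is a high vowel immediately before /r/, so it lowers to [o]. /u/ is a high vowel immediately before /r/, so it lowers to [o]. /adbogubolurevuro/ → adbogubolorevoro.
Rule 4 (final vowel raising): /o/ is a mid vowel in word-final position, so it raises to [u]. /adbogubolorevoro/ → adbogubolorevoru.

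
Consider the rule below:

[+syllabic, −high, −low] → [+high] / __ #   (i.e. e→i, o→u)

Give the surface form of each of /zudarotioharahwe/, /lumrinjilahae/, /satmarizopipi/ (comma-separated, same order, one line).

zudarotioharahwi, lumrinjilahai, satmarizopipi

/zudarotioharahwe/: /e/ is a mid vowel in word-final position, so it raises to [i]. → [zudarotioharahwi].
/lumrinjilahae/: /e/ is a mid vowel in word-final position, so it raises to [i]. → [lumrinjilahai].
/satmarizopipi/: the rule's environment is not met; surfaces unchanged as [satmarizopipi].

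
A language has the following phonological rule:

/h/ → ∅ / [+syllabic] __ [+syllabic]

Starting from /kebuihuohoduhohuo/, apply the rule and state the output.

kebuiuooduouo

/h/ occurs between vowels /i/ and /u/, so it deletes.
/h/ occurs between vowels /o/ and /o/, so it deletes.
/h/ occurs between vowels /u/ and /o/, so it deletes.
/h/ occurs between vowels /o/ and /u/, so it deletes.
Surface form: [kebuiuooduouo].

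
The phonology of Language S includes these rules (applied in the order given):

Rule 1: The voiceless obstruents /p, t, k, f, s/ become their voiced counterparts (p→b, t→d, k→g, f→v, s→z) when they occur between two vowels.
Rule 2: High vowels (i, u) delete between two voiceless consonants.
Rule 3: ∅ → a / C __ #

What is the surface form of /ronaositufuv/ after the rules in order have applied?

ronaoziduvuva

Rule 1 (intervocalic voicing): /s/ is a voiceless obstruent between vowels /o/ and /i/, so it voices to [z]. /t/ is a voiceless obstruent between vowels /i/ and /u/, so it voices to [d]. /f/ is a voiceless obstruent between vowels /u/ and /u/, so it voices to [v]. /ronaositufuv/ → ronaoziduvuv.
Rule 2 (high vowel syncope): no segment meets the environment; /ronaoziduvuv/ is unchanged.
Rule 3 (final a-epenthesis): the form ends in the consonant /v/, so [a] is inserted word-finally. /ronaoziduvuv/ → ronaoziduvuva.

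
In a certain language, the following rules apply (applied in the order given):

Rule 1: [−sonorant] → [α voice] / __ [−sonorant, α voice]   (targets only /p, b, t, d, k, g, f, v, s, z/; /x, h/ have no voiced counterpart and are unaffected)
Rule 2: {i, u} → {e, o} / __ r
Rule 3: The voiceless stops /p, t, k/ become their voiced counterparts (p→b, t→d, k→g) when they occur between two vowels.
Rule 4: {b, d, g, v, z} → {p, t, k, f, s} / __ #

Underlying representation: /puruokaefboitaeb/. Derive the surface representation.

Rule 1 (regressive voicing assimilation): /f/ precedes the voiced obstruent /b/, so it voices to [v] by assimilation. /puruokaefboitaeb/ → puruokaevboitaeb.
Rule 2 (pre-rhotic lowering): /u/ is a high vowel immediately before /r/, so it lowers to [o]. /puruokaevboitaeb/ → poruokaevboitaeb.
Rule 3 (intervocalic voicing): /k/ is a voiceless stop between vowels /o/ and /a/, so it voices to [g]. /t/ is a voiceless stop between vowels /i/ and /a/, so it voices to [d]. /poruokaevboitaeb/ → poruogaevboidaeb.
Rule 4 (final devoicing): /b/ is a voiced obstruent in word-final position, so it devoices to [p]. /poruogaevboidaeb/ → poruogaevboidaep.

poruogaevboidaep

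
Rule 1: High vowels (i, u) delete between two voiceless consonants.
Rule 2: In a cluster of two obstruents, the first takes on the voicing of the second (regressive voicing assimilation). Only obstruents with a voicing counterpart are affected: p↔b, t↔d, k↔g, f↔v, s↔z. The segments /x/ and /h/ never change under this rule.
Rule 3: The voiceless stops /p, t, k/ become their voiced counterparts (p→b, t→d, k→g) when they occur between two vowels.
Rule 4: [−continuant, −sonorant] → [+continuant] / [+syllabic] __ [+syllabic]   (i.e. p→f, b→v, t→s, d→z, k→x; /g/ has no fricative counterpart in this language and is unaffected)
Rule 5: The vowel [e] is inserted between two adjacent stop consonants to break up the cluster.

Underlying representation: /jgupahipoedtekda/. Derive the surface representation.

Rule 1 (high vowel syncope): /i/ is a high vowel flanked by voiceless consonants /h/ and /p/, so it deletes. /jgupahipoedtekda/ → jgupahpoedtekda.
Rule 2 (regressive voicing assimilation): /d/ precedes the voiceless obstruent /t/, so it devoices to [t] by assimilation. /k/ precedes the voiced obstruent /d/, so it voices to [g] by assimilation. /jgupahpoedtekda/ → jgupahpoettegda.
Rule 3 (intervocalic voicing): /p/ is a voiceless stop between vowels /u/ and /a/, so it voices to [b]. /jgupahpoettegda/ → jgubahpoettegda.
Rule 4 (intervocalic spirantization): /b/ is a stop between vowels /u/ and /a/, so it spirantizes to the fricative [v]. /jgubahpoettegda/ → jguvahpoettegda.
Rule 5 (stop-cluster e-epenthesis): /t/ and /t/ form a stop–stop cluster, so [e] is inserted between them. /g/ and /d/ form a stop–stop cluster, so [e] is inserted between them. /jguvahpoettegda/ → jguvahpoetetegeda.

jguvahpoetetegeda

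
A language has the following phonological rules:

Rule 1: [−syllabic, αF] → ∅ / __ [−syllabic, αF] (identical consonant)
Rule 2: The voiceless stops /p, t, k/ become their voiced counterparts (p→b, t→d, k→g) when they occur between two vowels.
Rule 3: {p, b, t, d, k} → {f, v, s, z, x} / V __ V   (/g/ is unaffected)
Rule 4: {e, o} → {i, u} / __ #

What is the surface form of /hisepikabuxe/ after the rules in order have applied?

hisevigavuxi

Rule 1 (degemination): no segment meets the environment; /hisepikabuxe/ is unchanged.
Rule 2 (intervocalic voicing): /p/ is a voiceless stop between vowels /e/ and /i/, so it voices to [b]. /k/ is a voiceless stop between vowels /i/ and /a/, so it voices to [g]. /hisepikabuxe/ → hisebigabuxe.
Rule 3 (intervocalic spirantization): /b/ is a stop between vowels /e/ and /i/, so it spirantizes to the fricative [v]. /b/ is a stop between vowels /a/ and /u/, so it spirantizes to the fricative [v]. /hisebigabuxe/ → hisevigavuxe.
Rule 4 (final vowel raising): /e/ is a mid vowel in word-final position, so it raises to [i]. /hisevigavuxe/ → hisevigavuxi.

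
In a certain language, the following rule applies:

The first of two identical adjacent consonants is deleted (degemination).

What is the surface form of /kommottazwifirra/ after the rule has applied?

/mm/ is a geminate; the first /m/ deletes.
/tt/ is a geminate; the first /t/ deletes.
/rr/ is a geminate; the first /r/ deletes.
The other instances of /k/, /m/, /t/, /z/, /w/, /f/, /r/ do not occur in the required environment and remain unchanged.
Surface form: [komotazwifira].

komotazwifira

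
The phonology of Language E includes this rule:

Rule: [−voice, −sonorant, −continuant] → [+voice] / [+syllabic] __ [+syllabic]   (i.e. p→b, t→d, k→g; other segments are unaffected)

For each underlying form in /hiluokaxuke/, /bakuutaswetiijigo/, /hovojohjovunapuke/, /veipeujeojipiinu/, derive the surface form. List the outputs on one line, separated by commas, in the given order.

/hiluokaxuke/: /k/ is a voiceless stop between vowels /o/ and /a/, so it voices to [g]. /k/ is a voiceless stop between vowels /u/ and /e/, so it voices to [g]. → [hiluogaxuge].
/bakuutaswetiijigo/: /k/ is a voiceless stop between vowels /a/ and /u/, so it voices to [g]. /t/ is a voiceless stop between vowels /u/ and /a/, so it voices to [d]. /t/ is a voiceless stop between vowels /e/ and /i/, so it voices to [d]. → [baguudaswediijigo].
/hovojohjovunapuke/: /p/ is a voiceless stop between vowels /a/ and /u/, so it voices to [b]. /k/ is a voiceless stop between vowels /u/ and /e/, so it voices to [g]. → [hovojohjovunabuge].
/veipeujeojipiinu/: /p/ is a voiceless stop between vowels /i/ and /e/, so it voices to [b]. /p/ is a voiceless stop between vowels /i/ and /i/, so it voices to [b]. → [veibeujeojibiinu].

hiluogaxuge, baguudaswediijigo, hovojohjovunabuge, veibeujeojibiinu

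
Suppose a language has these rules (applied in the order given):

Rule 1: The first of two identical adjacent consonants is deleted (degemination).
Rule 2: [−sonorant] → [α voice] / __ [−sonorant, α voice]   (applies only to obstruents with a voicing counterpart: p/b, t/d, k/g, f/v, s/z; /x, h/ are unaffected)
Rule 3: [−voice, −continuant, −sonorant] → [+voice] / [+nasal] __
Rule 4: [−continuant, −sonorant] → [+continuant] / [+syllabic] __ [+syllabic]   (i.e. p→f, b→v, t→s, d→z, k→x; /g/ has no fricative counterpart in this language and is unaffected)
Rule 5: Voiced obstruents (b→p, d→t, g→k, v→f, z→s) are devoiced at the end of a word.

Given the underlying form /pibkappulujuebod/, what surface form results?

Rule 1 (degemination): /pp/ is a geminate; the first /p/ deletes. /pibkappulujuebod/ → pibkapulujuebod.
Rule 2 (regressive voicing assimilation): /b/ precedes the voiceless obstruent /k/, so it devoices to [p] by assimilation. /pibkapulujuebod/ → pipkapulujuebod.
Rule 3 (post-nasal voicing): no segment meets the environment; /pipkapulujuebod/ is unchanged.
Rule 4 (intervocalic spirantization): /p/ is a stop between vowels /a/ and /u/, so it spirantizes to the fricative [f]. /b/ is a stop between vowels /e/ and /o/, so it spirantizes to the fricative [v]. /pipkapulujuebod/ → pipkafulujuevod.
Rule 5 (final devoicing): /d/ is a voiced obstruent in word-final position, so it devoices to [t]. /pipkafulujuevod/ → pipkafulujuevot.

pipkafulujuevot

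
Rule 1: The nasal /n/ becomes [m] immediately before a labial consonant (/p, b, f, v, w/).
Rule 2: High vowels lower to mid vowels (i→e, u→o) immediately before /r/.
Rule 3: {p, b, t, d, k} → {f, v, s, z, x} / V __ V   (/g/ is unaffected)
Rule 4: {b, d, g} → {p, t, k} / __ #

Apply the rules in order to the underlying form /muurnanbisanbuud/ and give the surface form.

muornambisambuut

Rule 1 (nasal place assimilation): /n/ precedes the labial consonant /b/, so it assimilates in place to [m]. /n/ precedes the labial consonant /b/, so it assimilates in place to [m]. /muurnanbisanbuud/ → muurnambisambuud.
Rule 2 (pre-rhotic lowering): /u/ is a high vowel immediately before /r/, so it lowers to [o]. /muurnambisambuud/ → muornambisambuud.
Rule 3 (intervocalic spirantization): no segment meets the environment; /muornambisambuud/ is unchanged.
Rule 4 (final devoicing): /d/ is a voiced stop in word-final position, so it devoices to [t]. /muornambisambuud/ → muornambisambuut.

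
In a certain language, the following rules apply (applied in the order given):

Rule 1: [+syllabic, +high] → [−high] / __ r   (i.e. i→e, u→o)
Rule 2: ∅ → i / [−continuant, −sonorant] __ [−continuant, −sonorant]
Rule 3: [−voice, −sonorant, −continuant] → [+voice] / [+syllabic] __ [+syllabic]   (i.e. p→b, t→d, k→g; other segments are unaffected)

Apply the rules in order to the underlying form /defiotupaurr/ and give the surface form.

defiodubaorr

Rule 1 (pre-rhotic lowering): /u/ is a high vowel immediately before /r/, so it lowers to [o]. /defiotupaurr/ → defiotupaorr.
Rule 2 (stop-cluster i-epenthesis): no segment meets the environment; /defiotupaorr/ is unchanged.
Rule 3 (intervocalic voicing): /t/ is a voiceless stop between vowels /o/ and /u/, so it voices to [d]. /p/ is a voiceless stop between vowels /u/ and /a/, so it voices to [b]. /defiotupaorr/ → defiodubaorr.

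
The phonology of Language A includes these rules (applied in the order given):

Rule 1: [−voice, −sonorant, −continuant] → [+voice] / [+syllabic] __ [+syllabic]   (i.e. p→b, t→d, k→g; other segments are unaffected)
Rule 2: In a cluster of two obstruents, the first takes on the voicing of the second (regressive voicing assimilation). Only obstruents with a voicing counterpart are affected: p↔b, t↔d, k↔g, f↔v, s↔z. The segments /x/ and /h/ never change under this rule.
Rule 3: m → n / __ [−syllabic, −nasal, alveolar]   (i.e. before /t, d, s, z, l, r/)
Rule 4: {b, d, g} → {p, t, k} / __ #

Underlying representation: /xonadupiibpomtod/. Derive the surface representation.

xonadubiippontot

Rule 1 (intervocalic voicing): /p/ is a voiceless stop between vowels /u/ and /i/, so it voices to [b]. /xonadupiibpomtod/ → xonadubiibpomtod.
Rule 2 (regressive voicing assimilation): /b/ precedes the voiceless obstruent /p/, so it devoices to [p] by assimilation. /xonadubiibpomtod/ → xonadubiippomtod.
Rule 3 (nasal place assimilation): /m/ precedes the alveolar consonant /t/, so it assimilates in place to [n]. /xonadubiippomtod/ → xonadubiippontod.
Rule 4 (final devoicing): /d/ is a voiced stop in word-final position, so it devoices to [t]. /xonadubiippontod/ → xonadubiippontot.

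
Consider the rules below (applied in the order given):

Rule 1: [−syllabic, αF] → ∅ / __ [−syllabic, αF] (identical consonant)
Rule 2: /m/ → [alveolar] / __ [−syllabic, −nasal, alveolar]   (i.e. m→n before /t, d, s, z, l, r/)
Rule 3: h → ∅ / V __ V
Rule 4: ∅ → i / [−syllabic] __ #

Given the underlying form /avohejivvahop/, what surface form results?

avoejivaopi

Rule 1 (degemination): /vv/ is a geminate; the first /v/ deletes. /avohejivvahop/ → avohejivahop.
Rule 2 (nasal place assimilation): no segment meets the environment; /avohejivahop/ is unchanged.
Rule 3 (intervocalic h-deletion): /h/ occurs between vowels /o/ and /e/, so it deletes. /h/ occurs between vowels /a/ and /o/, so it deletes. /avohejivahop/ → avoejivaop.
Rule 4 (final i-epenthesis): the form ends in the consonant /p/, so [i] is inserted word-finally. /avoejivaop/ → avoejivaopi.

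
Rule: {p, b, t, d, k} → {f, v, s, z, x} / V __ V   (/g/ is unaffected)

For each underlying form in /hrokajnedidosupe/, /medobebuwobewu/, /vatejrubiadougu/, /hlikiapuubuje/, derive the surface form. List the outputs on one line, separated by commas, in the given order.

hroxajnezizosufe, mezovevuwovewu, vasejruviazougu, hlixiafuuvuje

/hrokajnedidosupe/: /k/ is a stop between vowels /o/ and /a/, so it spirantizes to the fricative [x]. /d/ is a stop between vowels /e/ and /i/, so it spirantizes to the fricative [z]. /d/ is a stop between vowels /i/ and /o/, so it spirantizes to the fricative [z]. /p/ is a stop between vowels /u/ and /e/, so it spirantizes to the fricative [f]. → [hroxajnezizosufe].
/medobebuwobewu/: /d/ is a stop between vowels /e/ and /o/, so it spirantizes to the fricative [z]. /b/ is a stop between vowels /o/ and /e/, so it spirantizes to the fricative [v]. /b/ is a stop between vowels /e/ and /u/, so it spirantizes to the fricative [v]. /b/ is a stop between vowels /o/ and /e/, so it spirantizes to the fricative [v]. → [mezovevuwovewu].
/vatejrubiadougu/: /t/ is a stop between vowels /a/ and /e/, so it spirantizes to the fricative [s]. /b/ is a stop between vowels /u/ and /i/, so it spirantizes to the fricative [v]. /d/ is a stop between vowels /a/ and /o/, so it spirantizes to the fricative [z]. → [vasejruviazougu].
/hlikiapuubuje/: /k/ is a stop between vowels /i/ and /i/, so it spirantizes to the fricative [x]. /p/ is a stop between vowels /a/ and /u/, so it spirantizes to the fricative [f]. /b/ is a stop between vowels /u/ and /u/, so it spirantizes to the fricative [v]. → [hlixiafuuvuje].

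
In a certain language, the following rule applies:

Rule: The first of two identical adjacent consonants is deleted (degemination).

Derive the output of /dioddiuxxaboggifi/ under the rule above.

/dd/ is a geminate; the first /d/ deletes.
/xx/ is a geminate; the first /x/ deletes.
/gg/ is a geminate; the first /g/ deletes.
Surface form: [diodiuxabogifi].

diodiuxabogifi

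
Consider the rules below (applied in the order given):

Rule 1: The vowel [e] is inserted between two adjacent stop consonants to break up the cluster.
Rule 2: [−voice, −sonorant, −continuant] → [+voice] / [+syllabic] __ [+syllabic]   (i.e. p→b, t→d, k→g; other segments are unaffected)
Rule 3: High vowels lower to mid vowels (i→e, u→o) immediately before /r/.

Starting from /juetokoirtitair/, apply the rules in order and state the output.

Rule 1 (stop-cluster e-epenthesis): no segment meets the environment; /juetokoirtitair/ is unchanged.
Rule 2 (intervocalic voicing): /t/ is a voiceless stop between vowels /e/ and /o/, so it voices to [d]. /k/ is a voiceless stop between vowels /o/ and /o/, so it voices to [g]. /t/ is a voiceless stop between vowels /i/ and /a/, so it voices to [d]. /juetokoirtitair/ → juedogoirtidair.
Rule 3 (pre-rhotic lowering): /i/ is a high vowel immediately before /r/, so it lowers to [e]. /i/ is a high vowel immediately before /r/, so it lowers to [e]. /juedogoirtidair/ → juedogoertidaer.

juedogoertidaer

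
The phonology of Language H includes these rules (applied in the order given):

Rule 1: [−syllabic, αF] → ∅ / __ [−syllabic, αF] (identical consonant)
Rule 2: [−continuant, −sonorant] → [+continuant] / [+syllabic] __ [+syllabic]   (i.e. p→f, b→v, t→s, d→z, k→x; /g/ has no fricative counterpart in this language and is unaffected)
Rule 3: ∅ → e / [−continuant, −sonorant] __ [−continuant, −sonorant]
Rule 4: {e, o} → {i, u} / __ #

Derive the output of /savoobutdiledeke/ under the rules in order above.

Rule 1 (degemination): no segment meets the environment; /savoobutdiledeke/ is unchanged.
Rule 2 (intervocalic spirantization): /b/ is a stop between vowels /o/ and /u/, so it spirantizes to the fricative [v]. /d/ is a stop between vowels /e/ and /e/, so it spirantizes to the fricative [z]. /k/ is a stop between vowels /e/ and /e/, so it spirantizes to the fricative [x]. /savoobutdiledeke/ → savoovutdilezexe.
Rule 3 (stop-cluster e-epenthesis): /t/ and /d/ form a stop–stop cluster, so [e] is inserted between them. /savoovutdilezexe/ → savoovutedilezexe.
Rule 4 (final vowel raising): /e/ is a mid vowel in word-final position, so it raises to [i]. /savoovutedilezexe/ → savoovutedilezexi.

savoovutedilezexi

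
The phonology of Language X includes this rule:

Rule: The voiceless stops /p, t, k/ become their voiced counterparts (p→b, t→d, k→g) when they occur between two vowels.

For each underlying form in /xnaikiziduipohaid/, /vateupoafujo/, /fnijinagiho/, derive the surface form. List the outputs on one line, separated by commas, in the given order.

/xnaikiziduipohaid/: /k/ is a voiceless stop between vowels /i/ and /i/, so it voices to [g]. /p/ is a voiceless stop between vowels /i/ and /o/, so it voices to [b]. → [xnaigiziduibohaid].
/vateupoafujo/: /t/ is a voiceless stop between vowels /a/ and /e/, so it voices to [d]. /p/ is a voiceless stop between vowels /u/ and /o/, so it voices to [b]. → [vadeuboafujo].
/fnijinagiho/: the rule's environment is not met; surfaces unchanged as [fnijinagiho].

xnaigiziduibohaid, vadeuboafujo, fnijinagiho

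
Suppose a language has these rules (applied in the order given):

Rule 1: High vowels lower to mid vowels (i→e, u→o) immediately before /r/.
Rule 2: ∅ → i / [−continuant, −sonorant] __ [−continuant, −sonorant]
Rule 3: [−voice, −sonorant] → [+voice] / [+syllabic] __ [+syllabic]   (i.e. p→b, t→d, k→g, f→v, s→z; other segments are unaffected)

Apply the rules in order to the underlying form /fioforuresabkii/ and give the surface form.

Rule 1 (pre-rhotic lowering): /u/ is a high vowel immediately before /r/, so it lowers to [o]. /fioforuresabkii/ → fiofororesabkii.
Rule 2 (stop-cluster i-epenthesis): /b/ and /k/ form a stop–stop cluster, so [i] is inserted between them. /fiofororesabkii/ → fiofororesabikii.
Rule 3 (intervocalic voicing): /f/ is a voiceless obstruent between vowels /o/ and /o/, so it voices to [v]. /s/ is a voiceless obstruent between vowels /e/ and /a/, so it voices to [z]. /k/ is a voiceless obstruent between vowels /i/ and /i/, so it voices to [g]. /fiofororesabikii/ → fiovororezabigii.

fiovororezabigii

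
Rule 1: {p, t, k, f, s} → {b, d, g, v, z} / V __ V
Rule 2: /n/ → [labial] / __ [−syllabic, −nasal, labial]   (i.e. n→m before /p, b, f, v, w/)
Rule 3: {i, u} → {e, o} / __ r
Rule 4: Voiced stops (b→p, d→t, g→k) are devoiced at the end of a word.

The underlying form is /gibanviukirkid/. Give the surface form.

Rule 1 (intervocalic voicing): /k/ is a voiceless obstruent between vowels /u/ and /i/, so it voices to [g]. /gibanviukirkid/ → gibanviugirkid.
Rule 2 (nasal place assimilation): /n/ precedes the labial consonant /v/, so it assimilates in place to [m]. /gibanviugirkid/ → gibamviugirkid.
Rule 3 (pre-rhotic lowering): /i/ is a high vowel immediately before /r/, so it lowers to [e]. /gibamviugirkid/ → gibamviugerkid.
Rule 4 (final devoicing): /d/ is a voiced stop in word-final position, so it devoices to [t]. /gibamviugerkid/ → gibamviugerkit.

gibamviugerkit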